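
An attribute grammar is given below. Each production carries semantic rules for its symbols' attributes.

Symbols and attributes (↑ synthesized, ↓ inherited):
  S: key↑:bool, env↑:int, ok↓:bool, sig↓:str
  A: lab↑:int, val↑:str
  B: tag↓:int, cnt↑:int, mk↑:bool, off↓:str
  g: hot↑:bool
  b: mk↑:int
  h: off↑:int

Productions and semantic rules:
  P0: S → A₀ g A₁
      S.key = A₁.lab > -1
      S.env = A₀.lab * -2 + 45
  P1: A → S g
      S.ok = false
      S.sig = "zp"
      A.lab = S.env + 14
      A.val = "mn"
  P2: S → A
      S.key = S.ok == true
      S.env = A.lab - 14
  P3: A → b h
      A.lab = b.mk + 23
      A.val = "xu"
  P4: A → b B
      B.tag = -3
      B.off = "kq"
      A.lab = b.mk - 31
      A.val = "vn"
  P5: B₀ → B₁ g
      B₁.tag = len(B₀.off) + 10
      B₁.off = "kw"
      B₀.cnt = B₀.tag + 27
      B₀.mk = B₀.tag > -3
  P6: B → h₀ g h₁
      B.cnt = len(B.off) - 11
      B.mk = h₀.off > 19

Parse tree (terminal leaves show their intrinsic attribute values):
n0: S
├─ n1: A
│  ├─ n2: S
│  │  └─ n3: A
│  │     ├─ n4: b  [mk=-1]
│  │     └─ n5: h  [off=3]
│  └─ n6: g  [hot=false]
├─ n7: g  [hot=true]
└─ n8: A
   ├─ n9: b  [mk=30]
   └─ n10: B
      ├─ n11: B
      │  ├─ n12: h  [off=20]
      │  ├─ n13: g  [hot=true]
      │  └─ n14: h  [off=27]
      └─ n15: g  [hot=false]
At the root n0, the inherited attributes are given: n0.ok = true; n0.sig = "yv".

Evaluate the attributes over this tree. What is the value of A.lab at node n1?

1. n0.ok = true  [given at root]
2. n0.sig = "yv"  [given at root]
3. n2.ok = false  [false]
4. n2.sig = "zp"  ["zp"]
5. n4.mk = -1  [terminal]
6. n5.off = 3  [terminal]
7. n3.lab = 22  [b.mk + 23]
8. n3.val = "xu"  ["xu"]
9. n2.key = false  [S.ok == true]
10. n2.env = 8  [A.lab - 14]
11. n6.hot = false  [terminal]
12. n1.lab = 22  [S.env + 14]
13. n1.val = "mn"  ["mn"]
14. n7.hot = true  [terminal]
15. n9.mk = 30  [terminal]
16. n10.tag = -3  [-3]
17. n10.off = "kq"  ["kq"]
18. n11.tag = 12  [len(B₀.off) + 10]
19. n11.off = "kw"  ["kw"]
20. n12.off = 20  [terminal]
21. n13.hot = true  [terminal]
22. n14.off = 27  [terminal]
23. n11.cnt = -9  [len(B.off) - 11]
24. n11.mk = true  [h₀.off > 19]
25. n15.hot = false  [terminal]
26. n10.cnt = 24  [B₀.tag + 27]
27. n10.mk = false  [B₀.tag > -3]
28. n8.lab = -1  [b.mk - 31]
29. n8.val = "vn"  ["vn"]
30. n0.key = false  [A₁.lab > -1]
31. n0.env = 1  [A₀.lab * -2 + 45]

22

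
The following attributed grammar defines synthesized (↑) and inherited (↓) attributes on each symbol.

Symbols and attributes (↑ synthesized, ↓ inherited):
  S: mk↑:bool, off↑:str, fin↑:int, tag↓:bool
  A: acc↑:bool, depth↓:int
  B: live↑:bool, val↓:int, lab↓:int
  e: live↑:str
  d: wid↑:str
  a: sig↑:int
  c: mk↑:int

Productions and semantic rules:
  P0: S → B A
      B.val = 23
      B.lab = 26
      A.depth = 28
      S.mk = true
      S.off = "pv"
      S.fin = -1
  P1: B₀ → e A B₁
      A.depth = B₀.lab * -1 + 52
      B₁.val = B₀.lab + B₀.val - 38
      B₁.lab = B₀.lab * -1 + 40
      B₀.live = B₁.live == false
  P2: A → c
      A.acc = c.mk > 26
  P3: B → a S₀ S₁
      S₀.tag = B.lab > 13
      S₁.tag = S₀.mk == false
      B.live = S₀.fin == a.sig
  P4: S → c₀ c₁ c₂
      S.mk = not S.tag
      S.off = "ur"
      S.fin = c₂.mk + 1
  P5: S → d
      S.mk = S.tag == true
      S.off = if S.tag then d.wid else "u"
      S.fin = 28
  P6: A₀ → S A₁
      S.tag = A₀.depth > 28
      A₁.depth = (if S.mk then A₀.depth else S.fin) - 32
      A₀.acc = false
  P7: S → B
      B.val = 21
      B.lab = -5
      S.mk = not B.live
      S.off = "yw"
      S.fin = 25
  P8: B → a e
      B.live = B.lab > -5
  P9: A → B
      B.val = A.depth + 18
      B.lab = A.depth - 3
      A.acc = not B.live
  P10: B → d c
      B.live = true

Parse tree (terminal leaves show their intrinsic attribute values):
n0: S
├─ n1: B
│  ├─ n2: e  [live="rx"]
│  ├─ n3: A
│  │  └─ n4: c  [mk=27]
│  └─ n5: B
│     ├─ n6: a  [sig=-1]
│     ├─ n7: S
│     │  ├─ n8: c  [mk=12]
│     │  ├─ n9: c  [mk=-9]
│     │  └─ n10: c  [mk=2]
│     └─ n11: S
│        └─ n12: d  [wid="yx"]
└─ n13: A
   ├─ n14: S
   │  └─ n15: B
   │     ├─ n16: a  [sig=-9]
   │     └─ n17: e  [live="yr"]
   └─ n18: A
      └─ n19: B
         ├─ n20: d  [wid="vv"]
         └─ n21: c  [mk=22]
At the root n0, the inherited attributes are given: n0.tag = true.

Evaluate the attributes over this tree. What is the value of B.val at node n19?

14

1. n0.tag = true  [given at root]
2. n1.val = 23  [23]
3. n1.lab = 26  [26]
4. n2.live = "rx"  [terminal]
5. n3.depth = 26  [B₀.lab * -1 + 52]
6. n4.mk = 27  [terminal]
7. n3.acc = true  [c.mk > 26]
8. n5.val = 11  [B₀.lab + B₀.val - 38]
9. n5.lab = 14  [B₀.lab * -1 + 40]
10. n6.sig = -1  [terminal]
11. n7.tag = true  [B.lab > 13]
12. n8.mk = 12  [terminal]
13. n9.mk = -9  [terminal]
14. n10.mk = 2  [terminal]
15. n7.mk = false  [not S.tag]
16. n7.off = "ur"  ["ur"]
17. n7.fin = 3  [c₂.mk + 1]
18. n11.tag = true  [S₀.mk == false]
19. n12.wid = "yx"  [terminal]
20. n11.mk = true  [S.tag == true]
21. n11.off = "yx"  [if S.tag then d.wid else "u"]
22. n11.fin = 28  [28]
23. n5.live = false  [S₀.fin == a.sig]
24. n1.live = true  [B₁.live == false]
25. n13.depth = 28  [28]
26. n14.tag = false  [A₀.depth > 28]
27. n15.val = 21  [21]
28. n15.lab = -5  [-5]
29. n16.sig = -9  [terminal]
30. n17.live = "yr"  [terminal]
31. n15.live = false  [B.lab > -5]
32. n14.mk = true  [not B.live]
33. n14.off = "yw"  ["yw"]
34. n14.fin = 25  [25]
35. n18.depth = -4  [(if S.mk then A₀.depth else S.fin) - 32]
36. n19.val = 14  [A.depth + 18]
37. n19.lab = -7  [A.depth - 3]
38. n20.wid = "vv"  [terminal]
39. n21.mk = 22  [terminal]
40. n19.live = true  [true]
41. n18.acc = false  [not B.live]
42. n13.acc = false  [false]
43. n0.mk = true  [true]
44. n0.off = "pv"  ["pv"]
45. n0.fin = -1  [-1]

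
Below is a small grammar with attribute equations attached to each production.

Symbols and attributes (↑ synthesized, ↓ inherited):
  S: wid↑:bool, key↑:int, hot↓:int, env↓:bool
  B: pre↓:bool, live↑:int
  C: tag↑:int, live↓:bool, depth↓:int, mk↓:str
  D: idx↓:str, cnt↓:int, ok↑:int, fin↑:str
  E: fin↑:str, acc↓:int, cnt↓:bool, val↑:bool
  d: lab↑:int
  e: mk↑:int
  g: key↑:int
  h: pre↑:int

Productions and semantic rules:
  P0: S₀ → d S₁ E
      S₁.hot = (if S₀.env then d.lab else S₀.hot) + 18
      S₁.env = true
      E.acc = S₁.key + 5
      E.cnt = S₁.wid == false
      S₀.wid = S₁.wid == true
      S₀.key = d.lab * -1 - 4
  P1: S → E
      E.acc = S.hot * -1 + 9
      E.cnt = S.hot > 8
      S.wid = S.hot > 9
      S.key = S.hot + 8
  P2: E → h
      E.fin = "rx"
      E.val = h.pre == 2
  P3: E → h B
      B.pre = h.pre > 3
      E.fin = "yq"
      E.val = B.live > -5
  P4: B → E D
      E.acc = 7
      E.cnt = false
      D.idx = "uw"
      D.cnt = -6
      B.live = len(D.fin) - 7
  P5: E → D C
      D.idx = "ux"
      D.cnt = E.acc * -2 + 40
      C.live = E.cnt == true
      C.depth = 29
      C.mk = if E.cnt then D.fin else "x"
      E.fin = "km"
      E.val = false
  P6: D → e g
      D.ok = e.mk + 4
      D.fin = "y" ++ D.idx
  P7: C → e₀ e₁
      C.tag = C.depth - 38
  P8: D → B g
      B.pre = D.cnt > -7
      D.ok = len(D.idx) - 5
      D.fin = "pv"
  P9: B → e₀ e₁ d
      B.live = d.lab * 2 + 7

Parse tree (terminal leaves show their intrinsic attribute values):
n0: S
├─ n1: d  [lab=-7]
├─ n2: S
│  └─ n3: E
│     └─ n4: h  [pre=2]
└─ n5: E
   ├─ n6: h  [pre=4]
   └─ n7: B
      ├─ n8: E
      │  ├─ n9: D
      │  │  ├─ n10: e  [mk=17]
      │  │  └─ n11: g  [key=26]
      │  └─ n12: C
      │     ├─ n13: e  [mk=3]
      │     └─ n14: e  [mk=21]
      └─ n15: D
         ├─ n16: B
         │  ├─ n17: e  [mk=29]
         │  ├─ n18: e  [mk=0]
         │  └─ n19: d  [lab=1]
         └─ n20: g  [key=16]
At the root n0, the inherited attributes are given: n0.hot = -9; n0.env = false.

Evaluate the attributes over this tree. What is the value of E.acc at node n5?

22

1. n0.hot = -9  [given at root]
2. n0.env = false  [given at root]
3. n1.lab = -7  [terminal]
4. n2.hot = 9  [(if S₀.env then d.lab else S₀.hot) + 18]
5. n2.env = true  [true]
6. n3.acc = 0  [S.hot * -1 + 9]
7. n3.cnt = true  [S.hot > 8]
8. n4.pre = 2  [terminal]
9. n3.fin = "rx"  ["rx"]
10. n3.val = true  [h.pre == 2]
11. n2.wid = false  [S.hot > 9]
12. n2.key = 17  [S.hot + 8]
13. n5.acc = 22  [S₁.key + 5]
14. n5.cnt = true  [S₁.wid == false]
15. n6.pre = 4  [terminal]
16. n7.pre = true  [h.pre > 3]
17. n8.acc = 7  [7]
18. n8.cnt = false  [false]
19. n9.idx = "ux"  ["ux"]
20. n9.cnt = 26  [E.acc * -2 + 40]
21. n10.mk = 17  [terminal]
22. n11.key = 26  [terminal]
23. n9.ok = 21  [e.mk + 4]
24. n9.fin = "yux"  ["y" ++ D.idx]
25. n12.live = false  [E.cnt == true]
26. n12.depth = 29  [29]
27. n12.mk = "x"  [if E.cnt then D.fin else "x"]
28. n13.mk = 3  [terminal]
29. n14.mk = 21  [terminal]
30. n12.tag = -9  [C.depth - 38]
31. n8.fin = "km"  ["km"]
32. n8.val = false  [false]
33. n15.idx = "uw"  ["uw"]
34. n15.cnt = -6  [-6]
35. n16.pre = true  [D.cnt > -7]
36. n17.mk = 29  [terminal]
37. n18.mk = 0  [terminal]
38. n19.lab = 1  [terminal]
39. n16.live = 9  [d.lab * 2 + 7]
40. n20.key = 16  [terminal]
41. n15.ok = -3  [len(D.idx) - 5]
42. n15.fin = "pv"  ["pv"]
43. n7.live = -5  [len(D.fin) - 7]
44. n5.fin = "yq"  ["yq"]
45. n5.val = false  [B.live > -5]
46. n0.wid = false  [S₁.wid == true]
47. n0.key = 3  [d.lab * -1 - 4]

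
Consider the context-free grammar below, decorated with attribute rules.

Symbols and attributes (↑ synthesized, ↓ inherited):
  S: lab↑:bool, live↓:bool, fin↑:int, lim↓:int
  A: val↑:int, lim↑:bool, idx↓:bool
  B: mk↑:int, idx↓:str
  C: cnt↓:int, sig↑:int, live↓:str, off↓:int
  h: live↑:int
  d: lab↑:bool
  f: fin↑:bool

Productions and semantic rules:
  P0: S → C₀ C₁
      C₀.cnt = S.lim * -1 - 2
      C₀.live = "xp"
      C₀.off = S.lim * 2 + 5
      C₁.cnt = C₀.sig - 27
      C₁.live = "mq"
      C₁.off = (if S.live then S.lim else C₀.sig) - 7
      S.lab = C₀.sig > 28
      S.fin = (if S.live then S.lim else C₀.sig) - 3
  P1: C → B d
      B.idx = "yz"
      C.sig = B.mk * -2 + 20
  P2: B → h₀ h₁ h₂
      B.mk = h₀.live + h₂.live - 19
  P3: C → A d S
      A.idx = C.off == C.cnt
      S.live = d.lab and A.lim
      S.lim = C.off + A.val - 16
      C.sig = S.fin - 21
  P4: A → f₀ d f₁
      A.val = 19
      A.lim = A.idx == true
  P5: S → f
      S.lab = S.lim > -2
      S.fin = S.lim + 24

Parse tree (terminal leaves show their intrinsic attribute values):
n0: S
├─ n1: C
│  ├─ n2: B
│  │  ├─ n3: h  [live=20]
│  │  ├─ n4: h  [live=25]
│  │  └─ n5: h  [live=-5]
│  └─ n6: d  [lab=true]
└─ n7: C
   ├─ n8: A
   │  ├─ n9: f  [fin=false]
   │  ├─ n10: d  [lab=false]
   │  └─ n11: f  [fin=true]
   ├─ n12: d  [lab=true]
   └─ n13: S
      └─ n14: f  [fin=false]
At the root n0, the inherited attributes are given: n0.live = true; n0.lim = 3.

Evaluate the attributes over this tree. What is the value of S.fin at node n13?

1. n0.live = true  [given at root]
2. n0.lim = 3  [given at root]
3. n1.cnt = -5  [S.lim * -1 - 2]
4. n1.live = "xp"  ["xp"]
5. n1.off = 11  [S.lim * 2 + 5]
6. n2.idx = "yz"  ["yz"]
7. n3.live = 20  [terminal]
8. n4.live = 25  [terminal]
9. n5.live = -5  [terminal]
10. n2.mk = -4  [h₀.live + h₂.live - 19]
11. n6.lab = true  [terminal]
12. n1.sig = 28  [B.mk * -2 + 20]
13. n7.cnt = 1  [C₀.sig - 27]
14. n7.live = "mq"  ["mq"]
15. n7.off = -4  [(if S.live then S.lim else C₀.sig) - 7]
16. n8.idx = false  [C.off == C.cnt]
17. n9.fin = false  [terminal]
18. n10.lab = false  [terminal]
19. n11.fin = true  [terminal]
20. n8.val = 19  [19]
21. n8.lim = false  [A.idx == true]
22. n12.lab = true  [terminal]
23. n13.live = false  [d.lab and A.lim]
24. n13.lim = -1  [C.off + A.val - 16]
25. n14.fin = false  [terminal]
26. n13.lab = true  [S.lim > -2]
27. n13.fin = 23  [S.lim + 24]
28. n7.sig = 2  [S.fin - 21]
29. n0.lab = false  [C₀.sig > 28]
30. n0.fin = 0  [(if S.live then S.lim else C₀.sig) - 3]

23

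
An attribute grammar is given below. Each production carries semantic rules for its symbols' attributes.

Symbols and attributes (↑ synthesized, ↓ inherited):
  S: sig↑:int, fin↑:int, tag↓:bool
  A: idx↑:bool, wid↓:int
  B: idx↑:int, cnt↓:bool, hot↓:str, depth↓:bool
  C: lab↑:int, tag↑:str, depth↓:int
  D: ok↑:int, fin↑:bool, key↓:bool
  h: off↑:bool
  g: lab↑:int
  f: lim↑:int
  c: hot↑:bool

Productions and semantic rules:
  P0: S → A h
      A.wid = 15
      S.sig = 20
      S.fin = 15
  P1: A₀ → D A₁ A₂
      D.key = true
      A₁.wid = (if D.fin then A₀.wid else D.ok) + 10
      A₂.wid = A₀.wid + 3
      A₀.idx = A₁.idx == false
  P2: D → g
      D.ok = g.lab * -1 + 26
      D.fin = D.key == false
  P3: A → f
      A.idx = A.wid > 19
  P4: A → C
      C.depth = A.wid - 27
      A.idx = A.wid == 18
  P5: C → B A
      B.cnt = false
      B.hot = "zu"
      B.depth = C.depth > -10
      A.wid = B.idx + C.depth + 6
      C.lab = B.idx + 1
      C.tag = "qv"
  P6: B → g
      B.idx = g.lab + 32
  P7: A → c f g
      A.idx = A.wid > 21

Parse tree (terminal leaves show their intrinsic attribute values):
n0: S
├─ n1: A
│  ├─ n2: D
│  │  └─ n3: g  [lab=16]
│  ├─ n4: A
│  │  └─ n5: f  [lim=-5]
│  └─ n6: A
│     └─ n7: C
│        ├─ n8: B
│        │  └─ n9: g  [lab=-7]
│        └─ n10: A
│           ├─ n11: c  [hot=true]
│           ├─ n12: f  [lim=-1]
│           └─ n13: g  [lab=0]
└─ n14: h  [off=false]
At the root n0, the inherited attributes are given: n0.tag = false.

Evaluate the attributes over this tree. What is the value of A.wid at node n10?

1. n0.tag = false  [given at root]
2. n1.wid = 15  [15]
3. n2.key = true  [true]
4. n3.lab = 16  [terminal]
5. n2.ok = 10  [g.lab * -1 + 26]
6. n2.fin = false  [D.key == false]
7. n4.wid = 20  [(if D.fin then A₀.wid else D.ok) + 10]
8. n5.lim = -5  [terminal]
9. n4.idx = true  [A.wid > 19]
10. n6.wid = 18  [A₀.wid + 3]
11. n7.depth = -9  [A.wid - 27]
12. n8.cnt = false  [false]
13. n8.hot = "zu"  ["zu"]
14. n8.depth = true  [C.depth > -10]
15. n9.lab = -7  [terminal]
16. n8.idx = 25  [g.lab + 32]
17. n10.wid = 22  [B.idx + C.depth + 6]
18. n11.hot = true  [terminal]
19. n12.lim = -1  [terminal]
20. n13.lab = 0  [terminal]
21. n10.idx = true  [A.wid > 21]
22. n7.lab = 26  [B.idx + 1]
23. n7.tag = "qv"  ["qv"]
24. n6.idx = true  [A.wid == 18]
25. n1.idx = false  [A₁.idx == false]
26. n14.off = false  [terminal]
27. n0.sig = 20  [20]
28. n0.fin = 15  [15]

22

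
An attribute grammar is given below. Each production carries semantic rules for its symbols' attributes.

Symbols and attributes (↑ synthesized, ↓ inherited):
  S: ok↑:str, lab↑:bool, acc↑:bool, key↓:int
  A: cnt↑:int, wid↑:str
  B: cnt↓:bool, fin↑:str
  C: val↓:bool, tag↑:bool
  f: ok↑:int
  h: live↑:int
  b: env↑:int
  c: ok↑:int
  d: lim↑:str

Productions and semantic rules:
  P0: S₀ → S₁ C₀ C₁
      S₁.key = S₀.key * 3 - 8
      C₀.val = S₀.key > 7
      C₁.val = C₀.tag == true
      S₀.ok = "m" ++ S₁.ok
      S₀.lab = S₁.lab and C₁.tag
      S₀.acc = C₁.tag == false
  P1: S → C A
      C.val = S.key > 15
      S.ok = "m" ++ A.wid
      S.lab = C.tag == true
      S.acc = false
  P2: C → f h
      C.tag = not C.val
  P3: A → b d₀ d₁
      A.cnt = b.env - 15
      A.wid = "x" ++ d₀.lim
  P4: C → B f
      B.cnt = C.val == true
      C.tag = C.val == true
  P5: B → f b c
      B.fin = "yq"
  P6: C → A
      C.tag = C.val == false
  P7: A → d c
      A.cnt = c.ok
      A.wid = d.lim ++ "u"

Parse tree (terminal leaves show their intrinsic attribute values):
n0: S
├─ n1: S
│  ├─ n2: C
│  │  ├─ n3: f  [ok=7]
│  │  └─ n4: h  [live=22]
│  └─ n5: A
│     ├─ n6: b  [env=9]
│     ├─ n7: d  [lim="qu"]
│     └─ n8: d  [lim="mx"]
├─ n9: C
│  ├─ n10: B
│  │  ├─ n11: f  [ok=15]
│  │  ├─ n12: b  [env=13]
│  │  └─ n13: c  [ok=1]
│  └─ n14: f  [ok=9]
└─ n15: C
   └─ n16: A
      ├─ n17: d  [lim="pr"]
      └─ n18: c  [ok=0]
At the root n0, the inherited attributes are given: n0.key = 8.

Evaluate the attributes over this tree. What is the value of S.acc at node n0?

1. n0.key = 8  [given at root]
2. n1.key = 16  [S₀.key * 3 - 8]
3. n2.val = true  [S.key > 15]
4. n3.ok = 7  [terminal]
5. n4.live = 22  [terminal]
6. n2.tag = false  [not C.val]
7. n6.env = 9  [terminal]
8. n7.lim = "qu"  [terminal]
9. n8.lim = "mx"  [terminal]
10. n5.cnt = -6  [b.env - 15]
11. n5.wid = "xqu"  ["x" ++ d₀.lim]
12. n1.ok = "mxqu"  ["m" ++ A.wid]
13. n1.lab = false  [C.tag == true]
14. n1.acc = false  [false]
15. n9.val = true  [S₀.key > 7]
16. n10.cnt = true  [C.val == true]
17. n11.ok = 15  [terminal]
18. n12.env = 13  [terminal]
19. n13.ok = 1  [terminal]
20. n10.fin = "yq"  ["yq"]
21. n14.ok = 9  [terminal]
22. n9.tag = true  [C.val == true]
23. n15.val = true  [C₀.tag == true]
24. n17.lim = "pr"  [terminal]
25. n18.ok = 0  [terminal]
26. n16.cnt = 0  [c.ok]
27. n16.wid = "pru"  [d.lim ++ "u"]
28. n15.tag = false  [C.val == false]
29. n0.ok = "mmxqu"  ["m" ++ S₁.ok]
30. n0.lab = false  [S₁.lab and C₁.tag]
31. n0.acc = true  [C₁.tag == false]

true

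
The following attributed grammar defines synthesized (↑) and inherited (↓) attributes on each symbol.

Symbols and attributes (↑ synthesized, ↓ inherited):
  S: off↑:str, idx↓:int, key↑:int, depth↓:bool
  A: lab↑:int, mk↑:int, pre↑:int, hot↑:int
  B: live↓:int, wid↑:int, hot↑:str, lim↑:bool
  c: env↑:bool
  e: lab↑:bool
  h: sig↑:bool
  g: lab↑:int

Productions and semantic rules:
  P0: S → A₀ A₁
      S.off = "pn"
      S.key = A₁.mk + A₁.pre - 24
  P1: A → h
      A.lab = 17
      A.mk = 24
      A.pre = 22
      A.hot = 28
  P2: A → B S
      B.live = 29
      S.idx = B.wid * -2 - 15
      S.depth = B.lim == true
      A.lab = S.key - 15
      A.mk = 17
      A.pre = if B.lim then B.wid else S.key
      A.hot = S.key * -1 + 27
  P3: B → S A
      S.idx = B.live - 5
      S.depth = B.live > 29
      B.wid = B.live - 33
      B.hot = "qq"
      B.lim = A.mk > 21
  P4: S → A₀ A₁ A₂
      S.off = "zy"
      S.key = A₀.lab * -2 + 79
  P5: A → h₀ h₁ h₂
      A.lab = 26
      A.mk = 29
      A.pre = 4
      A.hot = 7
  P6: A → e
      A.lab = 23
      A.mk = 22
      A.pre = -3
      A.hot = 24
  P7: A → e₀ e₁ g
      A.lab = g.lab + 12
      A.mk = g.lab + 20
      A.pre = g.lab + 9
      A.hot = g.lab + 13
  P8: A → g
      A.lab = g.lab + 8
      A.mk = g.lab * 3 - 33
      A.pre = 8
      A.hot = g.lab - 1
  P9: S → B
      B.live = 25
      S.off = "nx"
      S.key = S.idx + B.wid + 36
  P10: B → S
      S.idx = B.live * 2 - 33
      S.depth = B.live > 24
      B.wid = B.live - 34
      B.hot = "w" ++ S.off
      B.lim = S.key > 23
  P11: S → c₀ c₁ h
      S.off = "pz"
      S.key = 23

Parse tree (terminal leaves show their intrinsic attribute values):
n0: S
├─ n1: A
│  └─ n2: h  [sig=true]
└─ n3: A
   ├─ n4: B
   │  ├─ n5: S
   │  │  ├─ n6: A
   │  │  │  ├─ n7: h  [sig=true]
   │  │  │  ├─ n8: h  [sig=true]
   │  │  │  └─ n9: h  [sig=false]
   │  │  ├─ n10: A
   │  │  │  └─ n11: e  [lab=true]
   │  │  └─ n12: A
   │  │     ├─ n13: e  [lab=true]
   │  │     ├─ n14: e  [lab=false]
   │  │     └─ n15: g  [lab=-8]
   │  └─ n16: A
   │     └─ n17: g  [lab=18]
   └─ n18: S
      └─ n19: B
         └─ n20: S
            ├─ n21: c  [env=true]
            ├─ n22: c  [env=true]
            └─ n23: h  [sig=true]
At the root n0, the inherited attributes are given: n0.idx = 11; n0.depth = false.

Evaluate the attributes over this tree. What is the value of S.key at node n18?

20

1. n0.idx = 11  [given at root]
2. n0.depth = false  [given at root]
3. n2.sig = true  [terminal]
4. n1.lab = 17  [17]
5. n1.mk = 24  [24]
6. n1.pre = 22  [22]
7. n1.hot = 28  [28]
8. n4.live = 29  [29]
9. n5.idx = 24  [B.live - 5]
10. n5.depth = false  [B.live > 29]
11. n7.sig = true  [terminal]
12. n8.sig = true  [terminal]
13. n9.sig = false  [terminal]
14. n6.lab = 26  [26]
15. n6.mk = 29  [29]
16. n6.pre = 4  [4]
17. n6.hot = 7  [7]
18. n11.lab = true  [terminal]
19. n10.lab = 23  [23]
20. n10.mk = 22  [22]
21. n10.pre = -3  [-3]
22. n10.hot = 24  [24]
23. n13.lab = true  [terminal]
24. n14.lab = false  [terminal]
25. n15.lab = -8  [terminal]
26. n12.lab = 4  [g.lab + 12]
27. n12.mk = 12  [g.lab + 20]
28. n12.pre = 1  [g.lab + 9]
29. n12.hot = 5  [g.lab + 13]
30. n5.off = "zy"  ["zy"]
31. n5.key = 27  [A₀.lab * -2 + 79]
32. n17.lab = 18  [terminal]
33. n16.lab = 26  [g.lab + 8]
34. n16.mk = 21  [g.lab * 3 - 33]
35. n16.pre = 8  [8]
36. n16.hot = 17  [g.lab - 1]
37. n4.wid = -4  [B.live - 33]
38. n4.hot = "qq"  ["qq"]
39. n4.lim = false  [A.mk > 21]
40. n18.idx = -7  [B.wid * -2 - 15]
41. n18.depth = false  [B.lim == true]
42. n19.live = 25  [25]
43. n20.idx = 17  [B.live * 2 - 33]
44. n20.depth = true  [B.live > 24]
45. n21.env = true  [terminal]
46. n22.env = true  [terminal]
47. n23.sig = true  [terminal]
48. n20.off = "pz"  ["pz"]
49. n20.key = 23  [23]
50. n19.wid = -9  [B.live - 34]
51. n19.hot = "wpz"  ["w" ++ S.off]
52. n19.lim = false  [S.key > 23]
53. n18.off = "nx"  ["nx"]
54. n18.key = 20  [S.idx + B.wid + 36]
55. n3.lab = 5  [S.key - 15]
56. n3.mk = 17  [17]
57. n3.pre = 20  [if B.lim then B.wid else S.key]
58. n3.hot = 7  [S.key * -1 + 27]
59. n0.off = "pn"  ["pn"]
60. n0.key = 13  [A₁.mk + A₁.pre - 24]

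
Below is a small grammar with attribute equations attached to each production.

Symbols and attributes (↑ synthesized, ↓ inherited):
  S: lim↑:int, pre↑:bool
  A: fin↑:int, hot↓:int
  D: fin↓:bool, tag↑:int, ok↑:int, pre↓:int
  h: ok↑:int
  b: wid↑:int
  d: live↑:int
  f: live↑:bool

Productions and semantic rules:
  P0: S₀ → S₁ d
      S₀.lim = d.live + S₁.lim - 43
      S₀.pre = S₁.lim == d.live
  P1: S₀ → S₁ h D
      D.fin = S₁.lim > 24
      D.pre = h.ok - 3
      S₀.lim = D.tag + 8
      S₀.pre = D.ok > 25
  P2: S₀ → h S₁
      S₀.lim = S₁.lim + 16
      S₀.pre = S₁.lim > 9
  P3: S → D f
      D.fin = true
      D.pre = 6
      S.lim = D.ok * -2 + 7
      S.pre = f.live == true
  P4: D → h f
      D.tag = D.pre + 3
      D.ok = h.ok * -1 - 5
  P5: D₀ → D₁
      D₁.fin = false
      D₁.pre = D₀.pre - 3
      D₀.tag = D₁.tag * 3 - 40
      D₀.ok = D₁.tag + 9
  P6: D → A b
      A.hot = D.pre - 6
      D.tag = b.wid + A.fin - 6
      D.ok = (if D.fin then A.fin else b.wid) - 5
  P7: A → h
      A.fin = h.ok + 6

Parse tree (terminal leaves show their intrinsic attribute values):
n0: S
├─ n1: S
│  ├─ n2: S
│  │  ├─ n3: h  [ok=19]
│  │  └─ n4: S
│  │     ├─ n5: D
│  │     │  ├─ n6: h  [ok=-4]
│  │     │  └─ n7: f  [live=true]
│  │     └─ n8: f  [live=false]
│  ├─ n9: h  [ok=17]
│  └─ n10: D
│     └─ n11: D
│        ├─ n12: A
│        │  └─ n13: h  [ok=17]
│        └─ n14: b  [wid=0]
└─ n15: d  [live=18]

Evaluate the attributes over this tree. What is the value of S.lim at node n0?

1. n3.ok = 19  [terminal]
2. n5.fin = true  [true]
3. n5.pre = 6  [6]
4. n6.ok = -4  [terminal]
5. n7.live = true  [terminal]
6. n5.tag = 9  [D.pre + 3]
7. n5.ok = -1  [h.ok * -1 - 5]
8. n8.live = false  [terminal]
9. n4.lim = 9  [D.ok * -2 + 7]
10. n4.pre = false  [f.live == true]
11. n2.lim = 25  [S₁.lim + 16]
12. n2.pre = false  [S₁.lim > 9]
13. n9.ok = 17  [terminal]
14. n10.fin = true  [S₁.lim > 24]
15. n10.pre = 14  [h.ok - 3]
16. n11.fin = false  [false]
17. n11.pre = 11  [D₀.pre - 3]
18. n12.hot = 5  [D.pre - 6]
19. n13.ok = 17  [terminal]
20. n12.fin = 23  [h.ok + 6]
21. n14.wid = 0  [terminal]
22. n11.tag = 17  [b.wid + A.fin - 6]
23. n11.ok = -5  [(if D.fin then A.fin else b.wid) - 5]
24. n10.tag = 11  [D₁.tag * 3 - 40]
25. n10.ok = 26  [D₁.tag + 9]
26. n1.lim = 19  [D.tag + 8]
27. n1.pre = true  [D.ok > 25]
28. n15.live = 18  [terminal]
29. n0.lim = -6  [d.live + S₁.lim - 43]
30. n0.pre = false  [S₁.lim == d.live]

-6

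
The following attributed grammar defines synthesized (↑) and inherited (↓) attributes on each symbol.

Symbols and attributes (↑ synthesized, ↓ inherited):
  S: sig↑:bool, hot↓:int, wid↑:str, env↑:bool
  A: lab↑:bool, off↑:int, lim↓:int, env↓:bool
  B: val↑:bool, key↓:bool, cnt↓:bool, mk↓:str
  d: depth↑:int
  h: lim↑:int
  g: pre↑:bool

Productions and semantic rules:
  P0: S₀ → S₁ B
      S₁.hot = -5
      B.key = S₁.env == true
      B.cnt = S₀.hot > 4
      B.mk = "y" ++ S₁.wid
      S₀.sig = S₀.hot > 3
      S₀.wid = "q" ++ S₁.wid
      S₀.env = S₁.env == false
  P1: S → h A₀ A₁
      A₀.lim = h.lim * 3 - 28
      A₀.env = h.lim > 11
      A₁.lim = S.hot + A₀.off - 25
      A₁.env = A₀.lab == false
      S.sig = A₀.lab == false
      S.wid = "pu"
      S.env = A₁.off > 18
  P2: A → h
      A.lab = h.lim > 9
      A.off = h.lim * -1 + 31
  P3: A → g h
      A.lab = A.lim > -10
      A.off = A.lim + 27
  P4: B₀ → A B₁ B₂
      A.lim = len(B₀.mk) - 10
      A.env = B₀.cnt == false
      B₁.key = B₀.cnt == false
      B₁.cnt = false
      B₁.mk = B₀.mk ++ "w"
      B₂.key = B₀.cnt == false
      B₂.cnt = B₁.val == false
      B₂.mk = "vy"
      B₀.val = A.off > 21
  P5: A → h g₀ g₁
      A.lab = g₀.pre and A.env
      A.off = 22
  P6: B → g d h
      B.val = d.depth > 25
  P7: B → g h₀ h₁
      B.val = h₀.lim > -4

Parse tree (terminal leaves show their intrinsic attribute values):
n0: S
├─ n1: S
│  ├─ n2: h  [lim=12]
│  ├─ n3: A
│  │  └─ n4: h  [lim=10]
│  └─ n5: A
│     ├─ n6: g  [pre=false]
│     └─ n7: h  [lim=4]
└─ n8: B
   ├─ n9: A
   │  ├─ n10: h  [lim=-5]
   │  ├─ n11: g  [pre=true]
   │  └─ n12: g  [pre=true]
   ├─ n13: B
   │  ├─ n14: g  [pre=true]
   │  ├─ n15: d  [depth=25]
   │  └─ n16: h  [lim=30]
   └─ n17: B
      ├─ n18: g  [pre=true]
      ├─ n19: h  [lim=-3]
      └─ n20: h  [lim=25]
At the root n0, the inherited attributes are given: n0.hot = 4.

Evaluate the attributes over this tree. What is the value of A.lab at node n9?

true

1. n0.hot = 4  [given at root]
2. n1.hot = -5  [-5]
3. n2.lim = 12  [terminal]
4. n3.lim = 8  [h.lim * 3 - 28]
5. n3.env = true  [h.lim > 11]
6. n4.lim = 10  [terminal]
7. n3.lab = true  [h.lim > 9]
8. n3.off = 21  [h.lim * -1 + 31]
9. n5.lim = -9  [S.hot + A₀.off - 25]
10. n5.env = false  [A₀.lab == false]
11. n6.pre = false  [terminal]
12. n7.lim = 4  [terminal]
13. n5.lab = true  [A.lim > -10]
14. n5.off = 18  [A.lim + 27]
15. n1.sig = false  [A₀.lab == false]
16. n1.wid = "pu"  ["pu"]
17. n1.env = false  [A₁.off > 18]
18. n8.key = false  [S₁.env == true]
19. n8.cnt = false  [S₀.hot > 4]
20. n8.mk = "ypu"  ["y" ++ S₁.wid]
21. n9.lim = -7  [len(B₀.mk) - 10]
22. n9.env = true  [B₀.cnt == false]
23. n10.lim = -5  [terminal]
24. n11.pre = true  [terminal]
25. n12.pre = true  [terminal]
26. n9.lab = true  [g₀.pre and A.env]
27. n9.off = 22  [22]
28. n13.key = true  [B₀.cnt == false]
29. n13.cnt = false  [false]
30. n13.mk = "ypuw"  [B₀.mk ++ "w"]
31. n14.pre = true  [terminal]
32. n15.depth = 25  [terminal]
33. n16.lim = 30  [terminal]
34. n13.val = false  [d.depth > 25]
35. n17.key = true  [B₀.cnt == false]
36. n17.cnt = true  [B₁.val == false]
37. n17.mk = "vy"  ["vy"]
38. n18.pre = true  [terminal]
39. n19.lim = -3  [terminal]
40. n20.lim = 25  [terminal]
41. n17.val = true  [h₀.lim > -4]
42. n8.val = true  [A.off > 21]
43. n0.sig = true  [S₀.hot > 3]
44. n0.wid = "qpu"  ["q" ++ S₁.wid]
45. n0.env = true  [S₁.env == false]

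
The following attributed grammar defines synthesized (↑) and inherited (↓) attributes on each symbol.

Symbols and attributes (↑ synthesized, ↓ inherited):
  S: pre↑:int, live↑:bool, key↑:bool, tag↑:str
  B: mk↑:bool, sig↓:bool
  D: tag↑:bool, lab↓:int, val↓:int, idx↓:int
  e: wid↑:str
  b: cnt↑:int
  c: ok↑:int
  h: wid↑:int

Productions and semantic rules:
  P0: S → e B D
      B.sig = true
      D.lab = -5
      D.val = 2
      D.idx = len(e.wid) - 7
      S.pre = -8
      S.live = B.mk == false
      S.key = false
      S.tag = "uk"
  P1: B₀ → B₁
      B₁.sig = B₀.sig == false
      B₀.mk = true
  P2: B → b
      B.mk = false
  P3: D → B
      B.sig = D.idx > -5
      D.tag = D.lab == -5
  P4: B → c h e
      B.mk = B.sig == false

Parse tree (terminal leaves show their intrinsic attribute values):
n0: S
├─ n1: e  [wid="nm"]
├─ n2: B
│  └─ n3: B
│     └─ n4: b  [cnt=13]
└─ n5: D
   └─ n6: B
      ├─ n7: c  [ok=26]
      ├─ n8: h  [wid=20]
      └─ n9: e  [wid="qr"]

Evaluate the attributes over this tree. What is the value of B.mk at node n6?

1. n1.wid = "nm"  [terminal]
2. n2.sig = true  [true]
3. n3.sig = false  [B₀.sig == false]
4. n4.cnt = 13  [terminal]
5. n3.mk = false  [false]
6. n2.mk = true  [true]
7. n5.lab = -5  [-5]
8. n5.val = 2  [2]
9. n5.idx = -5  [len(e.wid) - 7]
10. n6.sig = false  [D.idx > -5]
11. n7.ok = 26  [terminal]
12. n8.wid = 20  [terminal]
13. n9.wid = "qr"  [terminal]
14. n6.mk = true  [B.sig == false]
15. n5.tag = true  [D.lab == -5]
16. n0.pre = -8  [-8]
17. n0.live = false  [B.mk == false]
18. n0.key = false  [false]
19. n0.tag = "uk"  ["uk"]

true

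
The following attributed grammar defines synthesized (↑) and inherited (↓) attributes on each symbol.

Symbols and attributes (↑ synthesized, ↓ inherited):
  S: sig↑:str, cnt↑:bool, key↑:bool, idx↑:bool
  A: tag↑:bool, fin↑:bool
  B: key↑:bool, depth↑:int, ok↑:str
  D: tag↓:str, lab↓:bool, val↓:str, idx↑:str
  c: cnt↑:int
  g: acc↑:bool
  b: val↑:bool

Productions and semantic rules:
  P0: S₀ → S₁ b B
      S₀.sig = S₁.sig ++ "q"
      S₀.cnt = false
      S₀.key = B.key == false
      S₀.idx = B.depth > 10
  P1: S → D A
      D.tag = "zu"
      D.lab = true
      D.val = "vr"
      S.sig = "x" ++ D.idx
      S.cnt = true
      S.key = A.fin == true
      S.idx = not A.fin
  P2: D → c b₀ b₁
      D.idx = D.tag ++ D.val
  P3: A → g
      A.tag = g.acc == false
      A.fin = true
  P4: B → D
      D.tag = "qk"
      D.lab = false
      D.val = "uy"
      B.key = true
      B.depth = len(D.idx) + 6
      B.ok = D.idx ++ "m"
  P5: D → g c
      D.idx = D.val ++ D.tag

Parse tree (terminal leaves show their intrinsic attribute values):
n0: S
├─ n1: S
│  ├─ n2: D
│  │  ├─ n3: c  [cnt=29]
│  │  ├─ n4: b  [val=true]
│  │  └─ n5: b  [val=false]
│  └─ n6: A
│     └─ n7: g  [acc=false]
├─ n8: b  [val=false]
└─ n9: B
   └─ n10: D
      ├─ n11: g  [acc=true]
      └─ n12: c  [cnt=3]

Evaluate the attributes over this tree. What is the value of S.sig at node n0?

"xzuvrq"

1. n2.tag = "zu"  ["zu"]
2. n2.lab = true  [true]
3. n2.val = "vr"  ["vr"]
4. n3.cnt = 29  [terminal]
5. n4.val = true  [terminal]
6. n5.val = false  [terminal]
7. n2.idx = "zuvr"  [D.tag ++ D.val]
8. n7.acc = false  [terminal]
9. n6.tag = true  [g.acc == false]
10. n6.fin = true  [true]
11. n1.sig = "xzuvr"  ["x" ++ D.idx]
12. n1.cnt = true  [true]
13. n1.key = true  [A.fin == true]
14. n1.idx = false  [not A.fin]
15. n8.val = false  [terminal]
16. n10.tag = "qk"  ["qk"]
17. n10.lab = false  [false]
18. n10.val = "uy"  ["uy"]
19. n11.acc = true  [terminal]
20. n12.cnt = 3  [terminal]
21. n10.idx = "uyqk"  [D.val ++ D.tag]
22. n9.key = true  [true]
23. n9.depth = 10  [len(D.idx) + 6]
24. n9.ok = "uyqkm"  [D.idx ++ "m"]
25. n0.sig = "xzuvrq"  [S₁.sig ++ "q"]
26. n0.cnt = false  [false]
27. n0.key = false  [B.key == false]
28. n0.idx = false  [B.depth > 10]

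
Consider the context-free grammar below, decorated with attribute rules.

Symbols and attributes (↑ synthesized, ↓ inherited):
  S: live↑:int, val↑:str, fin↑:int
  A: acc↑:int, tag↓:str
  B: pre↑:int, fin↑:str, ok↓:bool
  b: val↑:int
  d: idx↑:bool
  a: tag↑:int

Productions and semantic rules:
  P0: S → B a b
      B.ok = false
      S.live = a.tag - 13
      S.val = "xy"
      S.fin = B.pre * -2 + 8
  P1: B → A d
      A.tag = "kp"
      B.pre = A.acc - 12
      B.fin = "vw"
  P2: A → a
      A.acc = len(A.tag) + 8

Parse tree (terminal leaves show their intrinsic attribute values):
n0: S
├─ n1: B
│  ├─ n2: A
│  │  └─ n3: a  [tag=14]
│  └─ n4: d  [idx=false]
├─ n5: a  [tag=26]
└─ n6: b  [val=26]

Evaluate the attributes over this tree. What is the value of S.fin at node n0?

12

1. n1.ok = false  [false]
2. n2.tag = "kp"  ["kp"]
3. n3.tag = 14  [terminal]
4. n2.acc = 10  [len(A.tag) + 8]
5. n4.idx = false  [terminal]
6. n1.pre = -2  [A.acc - 12]
7. n1.fin = "vw"  ["vw"]
8. n5.tag = 26  [terminal]
9. n6.val = 26  [terminal]
10. n0.live = 13  [a.tag - 13]
11. n0.val = "xy"  ["xy"]
12. n0.fin = 12  [B.pre * -2 + 8]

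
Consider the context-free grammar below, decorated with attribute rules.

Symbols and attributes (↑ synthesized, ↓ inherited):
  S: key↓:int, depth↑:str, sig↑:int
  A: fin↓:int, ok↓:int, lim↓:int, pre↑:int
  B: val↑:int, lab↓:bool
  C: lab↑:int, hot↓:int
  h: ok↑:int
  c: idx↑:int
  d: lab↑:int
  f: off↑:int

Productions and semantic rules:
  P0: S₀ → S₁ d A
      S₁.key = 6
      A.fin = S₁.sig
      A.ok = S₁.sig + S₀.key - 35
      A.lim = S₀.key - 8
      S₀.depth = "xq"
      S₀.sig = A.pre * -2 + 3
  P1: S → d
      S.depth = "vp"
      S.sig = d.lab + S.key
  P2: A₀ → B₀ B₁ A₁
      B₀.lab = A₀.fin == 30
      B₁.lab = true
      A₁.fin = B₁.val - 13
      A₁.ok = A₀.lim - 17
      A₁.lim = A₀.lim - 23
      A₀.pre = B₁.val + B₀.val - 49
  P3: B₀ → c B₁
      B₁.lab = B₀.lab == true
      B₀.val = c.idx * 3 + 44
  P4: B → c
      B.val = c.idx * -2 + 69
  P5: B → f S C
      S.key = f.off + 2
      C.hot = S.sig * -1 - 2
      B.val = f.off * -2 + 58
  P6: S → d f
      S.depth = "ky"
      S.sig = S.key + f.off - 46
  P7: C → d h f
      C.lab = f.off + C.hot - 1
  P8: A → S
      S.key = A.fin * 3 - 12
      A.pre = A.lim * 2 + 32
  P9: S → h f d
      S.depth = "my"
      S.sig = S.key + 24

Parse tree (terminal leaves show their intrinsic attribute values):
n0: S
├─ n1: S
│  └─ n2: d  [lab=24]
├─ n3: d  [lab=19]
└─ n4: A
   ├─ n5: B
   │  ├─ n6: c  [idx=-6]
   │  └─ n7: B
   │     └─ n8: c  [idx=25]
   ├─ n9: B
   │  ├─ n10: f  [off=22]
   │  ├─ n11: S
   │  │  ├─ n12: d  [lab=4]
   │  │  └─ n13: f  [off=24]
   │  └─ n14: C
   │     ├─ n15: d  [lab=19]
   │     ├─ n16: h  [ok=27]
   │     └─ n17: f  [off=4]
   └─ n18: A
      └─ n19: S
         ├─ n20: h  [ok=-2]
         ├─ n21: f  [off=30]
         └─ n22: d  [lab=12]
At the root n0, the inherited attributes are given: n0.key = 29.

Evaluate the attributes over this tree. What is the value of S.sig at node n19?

1. n0.key = 29  [given at root]
2. n1.key = 6  [6]
3. n2.lab = 24  [terminal]
4. n1.depth = "vp"  ["vp"]
5. n1.sig = 30  [d.lab + S.key]
6. n3.lab = 19  [terminal]
7. n4.fin = 30  [S₁.sig]
8. n4.ok = 24  [S₁.sig + S₀.key - 35]
9. n4.lim = 21  [S₀.key - 8]
10. n5.lab = true  [A₀.fin == 30]
11. n6.idx = -6  [terminal]
12. n7.lab = true  [B₀.lab == true]
13. n8.idx = 25  [terminal]
14. n7.val = 19  [c.idx * -2 + 69]
15. n5.val = 26  [c.idx * 3 + 44]
16. n9.lab = true  [true]
17. n10.off = 22  [terminal]
18. n11.key = 24  [f.off + 2]
19. n12.lab = 4  [terminal]
20. n13.off = 24  [terminal]
21. n11.depth = "ky"  ["ky"]
22. n11.sig = 2  [S.key + f.off - 46]
23. n14.hot = -4  [S.sig * -1 - 2]
24. n15.lab = 19  [terminal]
25. n16.ok = 27  [terminal]
26. n17.off = 4  [terminal]
27. n14.lab = -1  [f.off + C.hot - 1]
28. n9.val = 14  [f.off * -2 + 58]
29. n18.fin = 1  [B₁.val - 13]
30. n18.ok = 4  [A₀.lim - 17]
31. n18.lim = -2  [A₀.lim - 23]
32. n19.key = -9  [A.fin * 3 - 12]
33. n20.ok = -2  [terminal]
34. n21.off = 30  [terminal]
35. n22.lab = 12  [terminal]
36. n19.depth = "my"  ["my"]
37. n19.sig = 15  [S.key + 24]
38. n18.pre = 28  [A.lim * 2 + 32]
39. n4.pre = -9  [B₁.val + B₀.val - 49]
40. n0.depth = "xq"  ["xq"]
41. n0.sig = 21  [A.pre * -2 + 3]

15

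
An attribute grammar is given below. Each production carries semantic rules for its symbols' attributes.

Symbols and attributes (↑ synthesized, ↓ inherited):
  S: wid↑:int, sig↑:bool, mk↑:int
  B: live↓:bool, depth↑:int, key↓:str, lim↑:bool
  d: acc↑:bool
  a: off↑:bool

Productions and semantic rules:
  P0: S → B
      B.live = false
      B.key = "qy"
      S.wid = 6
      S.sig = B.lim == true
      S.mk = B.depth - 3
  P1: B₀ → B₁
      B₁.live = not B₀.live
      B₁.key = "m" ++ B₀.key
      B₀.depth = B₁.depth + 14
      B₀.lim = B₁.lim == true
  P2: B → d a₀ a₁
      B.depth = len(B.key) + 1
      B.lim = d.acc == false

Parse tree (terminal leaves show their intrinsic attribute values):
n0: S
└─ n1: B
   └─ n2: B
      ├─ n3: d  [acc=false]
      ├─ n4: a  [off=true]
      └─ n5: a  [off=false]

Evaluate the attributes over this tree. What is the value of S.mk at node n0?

1. n1.live = false  [false]
2. n1.key = "qy"  ["qy"]
3. n2.live = true  [not B₀.live]
4. n2.key = "mqy"  ["m" ++ B₀.key]
5. n3.acc = false  [terminal]
6. n4.off = true  [terminal]
7. n5.off = false  [terminal]
8. n2.depth = 4  [len(B.key) + 1]
9. n2.lim = true  [d.acc == false]
10. n1.depth = 18  [B₁.depth + 14]
11. n1.lim = true  [B₁.lim == true]
12. n0.wid = 6  [6]
13. n0.sig = true  [B.lim == true]
14. n0.mk = 15  [B.depth - 3]

15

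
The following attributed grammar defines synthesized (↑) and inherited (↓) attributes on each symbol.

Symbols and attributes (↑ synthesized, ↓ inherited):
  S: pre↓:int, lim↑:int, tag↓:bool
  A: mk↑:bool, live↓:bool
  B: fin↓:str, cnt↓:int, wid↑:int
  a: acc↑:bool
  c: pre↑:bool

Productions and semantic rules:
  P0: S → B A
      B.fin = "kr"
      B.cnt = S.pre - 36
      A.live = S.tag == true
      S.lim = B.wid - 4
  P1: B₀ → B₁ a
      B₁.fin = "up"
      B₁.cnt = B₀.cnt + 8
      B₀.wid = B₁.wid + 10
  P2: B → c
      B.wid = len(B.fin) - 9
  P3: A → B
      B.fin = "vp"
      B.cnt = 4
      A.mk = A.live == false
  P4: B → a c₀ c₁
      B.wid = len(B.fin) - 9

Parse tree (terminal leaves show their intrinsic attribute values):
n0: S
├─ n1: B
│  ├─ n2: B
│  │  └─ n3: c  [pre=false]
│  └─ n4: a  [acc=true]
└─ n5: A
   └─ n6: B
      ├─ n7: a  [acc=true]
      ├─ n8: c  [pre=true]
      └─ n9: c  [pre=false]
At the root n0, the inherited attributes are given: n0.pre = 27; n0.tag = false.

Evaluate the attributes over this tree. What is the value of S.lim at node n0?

1. n0.pre = 27  [given at root]
2. n0.tag = false  [given at root]
3. n1.fin = "kr"  ["kr"]
4. n1.cnt = -9  [S.pre - 36]
5. n2.fin = "up"  ["up"]
6. n2.cnt = -1  [B₀.cnt + 8]
7. n3.pre = false  [terminal]
8. n2.wid = -7  [len(B.fin) - 9]
9. n4.acc = true  [terminal]
10. n1.wid = 3  [B₁.wid + 10]
11. n5.live = false  [S.tag == true]
12. n6.fin = "vp"  ["vp"]
13. n6.cnt = 4  [4]
14. n7.acc = true  [terminal]
15. n8.pre = true  [terminal]
16. n9.pre = false  [terminal]
17. n6.wid = -7  [len(B.fin) - 9]
18. n5.mk = true  [A.live == false]
19. n0.lim = -1  [B.wid - 4]

-1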